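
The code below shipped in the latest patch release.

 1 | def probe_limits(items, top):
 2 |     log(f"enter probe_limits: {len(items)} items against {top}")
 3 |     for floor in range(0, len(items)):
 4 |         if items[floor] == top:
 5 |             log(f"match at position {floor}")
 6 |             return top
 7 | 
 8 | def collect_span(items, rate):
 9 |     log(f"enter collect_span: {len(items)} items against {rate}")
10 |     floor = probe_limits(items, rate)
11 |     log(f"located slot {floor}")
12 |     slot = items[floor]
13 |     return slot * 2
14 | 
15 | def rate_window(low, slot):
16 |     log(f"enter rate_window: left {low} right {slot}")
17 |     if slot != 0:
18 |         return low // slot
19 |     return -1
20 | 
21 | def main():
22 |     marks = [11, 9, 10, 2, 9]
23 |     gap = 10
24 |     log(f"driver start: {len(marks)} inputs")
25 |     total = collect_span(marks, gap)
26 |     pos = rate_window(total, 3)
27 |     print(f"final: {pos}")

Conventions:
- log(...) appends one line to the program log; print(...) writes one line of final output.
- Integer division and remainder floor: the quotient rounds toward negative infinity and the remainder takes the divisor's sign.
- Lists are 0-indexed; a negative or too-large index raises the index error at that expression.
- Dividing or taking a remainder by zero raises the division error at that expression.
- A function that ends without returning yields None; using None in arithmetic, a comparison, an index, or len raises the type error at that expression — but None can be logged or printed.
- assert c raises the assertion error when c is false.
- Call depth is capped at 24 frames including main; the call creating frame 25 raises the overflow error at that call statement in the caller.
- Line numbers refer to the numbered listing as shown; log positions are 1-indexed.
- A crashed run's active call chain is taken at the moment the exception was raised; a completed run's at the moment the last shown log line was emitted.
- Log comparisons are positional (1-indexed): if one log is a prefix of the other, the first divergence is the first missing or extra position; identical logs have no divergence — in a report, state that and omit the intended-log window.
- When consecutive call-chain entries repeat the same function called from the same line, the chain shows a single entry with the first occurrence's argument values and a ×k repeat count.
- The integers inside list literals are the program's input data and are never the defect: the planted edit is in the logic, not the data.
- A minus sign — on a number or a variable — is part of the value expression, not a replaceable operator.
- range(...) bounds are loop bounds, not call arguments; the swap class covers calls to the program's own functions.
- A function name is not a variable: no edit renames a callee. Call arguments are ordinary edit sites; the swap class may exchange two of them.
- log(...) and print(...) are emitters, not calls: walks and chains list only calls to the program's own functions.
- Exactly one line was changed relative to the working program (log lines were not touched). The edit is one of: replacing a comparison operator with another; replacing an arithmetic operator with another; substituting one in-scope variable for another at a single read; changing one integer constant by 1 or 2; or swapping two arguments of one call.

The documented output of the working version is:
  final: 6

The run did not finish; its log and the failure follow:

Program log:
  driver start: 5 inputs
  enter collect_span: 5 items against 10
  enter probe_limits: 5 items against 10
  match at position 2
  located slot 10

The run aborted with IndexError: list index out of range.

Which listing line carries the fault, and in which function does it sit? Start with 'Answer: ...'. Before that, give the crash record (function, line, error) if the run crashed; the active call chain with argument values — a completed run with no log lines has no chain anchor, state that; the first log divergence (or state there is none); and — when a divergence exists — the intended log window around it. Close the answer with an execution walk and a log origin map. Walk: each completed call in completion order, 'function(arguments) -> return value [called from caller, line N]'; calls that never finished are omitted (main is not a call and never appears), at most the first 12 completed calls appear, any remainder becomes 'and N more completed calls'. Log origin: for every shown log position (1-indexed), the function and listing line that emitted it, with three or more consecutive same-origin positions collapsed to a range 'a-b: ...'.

Answer: the defect is in probe_limits at line 6.
Key observation: The earliest visible damage is log position 5 — 'located slot 10' rather than the intended 'located slot 2'.
Crash: collect_span, line 12, IndexError.
Call chain: main -> collect_span([11, 9, 10, 2, 9], 10) (called at line 25).
First divergence: at position 5 the run shows 'located slot 10' where the working version logs 'located slot 2'.
Intended log window:
  3: enter probe_limits: 5 items against 10
  4: match at position 2
  5: located slot 2
  6: enter rate_window: left 20 right 3
Execution walk:
  probe_limits([11, 9, 10, 2, 9], 10) -> 10  [called from collect_span, line 10]
Log origin:
  1 — main, line 24
  2 — collect_span, line 9
  3 — probe_limits, line 2
  4 — probe_limits, line 5
  5 — collect_span, line 11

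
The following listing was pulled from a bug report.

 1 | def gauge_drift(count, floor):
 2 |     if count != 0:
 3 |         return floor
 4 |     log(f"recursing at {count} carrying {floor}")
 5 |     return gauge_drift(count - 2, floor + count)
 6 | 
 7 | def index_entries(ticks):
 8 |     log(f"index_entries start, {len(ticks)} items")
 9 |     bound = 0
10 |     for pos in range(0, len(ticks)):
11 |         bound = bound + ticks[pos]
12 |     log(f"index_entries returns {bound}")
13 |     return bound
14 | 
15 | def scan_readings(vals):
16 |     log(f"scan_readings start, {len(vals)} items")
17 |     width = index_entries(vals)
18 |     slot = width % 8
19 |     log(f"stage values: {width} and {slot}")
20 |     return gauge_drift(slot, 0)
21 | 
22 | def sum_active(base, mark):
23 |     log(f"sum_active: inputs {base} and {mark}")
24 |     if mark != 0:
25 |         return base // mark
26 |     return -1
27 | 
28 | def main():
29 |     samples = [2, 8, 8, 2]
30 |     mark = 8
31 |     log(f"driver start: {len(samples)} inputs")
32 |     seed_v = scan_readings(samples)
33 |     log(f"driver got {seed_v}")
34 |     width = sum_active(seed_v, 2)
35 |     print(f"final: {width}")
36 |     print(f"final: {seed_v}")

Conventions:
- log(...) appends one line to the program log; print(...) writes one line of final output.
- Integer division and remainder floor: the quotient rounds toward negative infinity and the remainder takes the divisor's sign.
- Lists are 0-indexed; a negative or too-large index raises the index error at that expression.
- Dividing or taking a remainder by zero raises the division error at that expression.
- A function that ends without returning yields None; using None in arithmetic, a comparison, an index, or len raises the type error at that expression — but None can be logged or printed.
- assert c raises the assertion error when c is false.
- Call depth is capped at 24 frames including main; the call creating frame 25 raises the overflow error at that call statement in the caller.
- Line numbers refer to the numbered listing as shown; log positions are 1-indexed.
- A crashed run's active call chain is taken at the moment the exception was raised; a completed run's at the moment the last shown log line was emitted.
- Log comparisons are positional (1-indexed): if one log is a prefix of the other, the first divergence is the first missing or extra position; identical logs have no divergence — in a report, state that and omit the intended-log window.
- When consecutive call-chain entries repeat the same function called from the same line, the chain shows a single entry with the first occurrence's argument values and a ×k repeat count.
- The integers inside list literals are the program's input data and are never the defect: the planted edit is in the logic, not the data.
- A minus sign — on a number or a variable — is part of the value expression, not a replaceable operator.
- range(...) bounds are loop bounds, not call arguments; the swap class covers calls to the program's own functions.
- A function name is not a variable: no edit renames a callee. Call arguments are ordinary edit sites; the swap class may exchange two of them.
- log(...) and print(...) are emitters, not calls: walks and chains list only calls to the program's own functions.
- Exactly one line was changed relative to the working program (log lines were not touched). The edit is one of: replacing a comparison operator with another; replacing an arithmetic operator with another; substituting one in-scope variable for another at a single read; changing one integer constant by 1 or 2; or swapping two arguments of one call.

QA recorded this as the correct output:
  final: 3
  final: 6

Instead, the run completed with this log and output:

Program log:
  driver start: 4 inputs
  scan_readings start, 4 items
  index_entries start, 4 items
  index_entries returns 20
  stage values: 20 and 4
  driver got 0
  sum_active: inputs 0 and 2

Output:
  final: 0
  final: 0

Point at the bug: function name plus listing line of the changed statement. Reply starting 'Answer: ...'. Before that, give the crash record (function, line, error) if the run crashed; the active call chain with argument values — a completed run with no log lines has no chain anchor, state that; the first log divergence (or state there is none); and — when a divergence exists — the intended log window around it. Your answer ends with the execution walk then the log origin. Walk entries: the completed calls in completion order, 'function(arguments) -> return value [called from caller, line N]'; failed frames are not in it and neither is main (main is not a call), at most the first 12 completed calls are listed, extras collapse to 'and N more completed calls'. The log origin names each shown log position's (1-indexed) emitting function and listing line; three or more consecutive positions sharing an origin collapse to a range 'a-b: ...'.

Answer: the defect is in gauge_drift at line 2.
Key observation: Log line 6 is where behavior first shows: 'driver got 0' appears instead of 'recursing at 4 carrying 0'.
Call chain: main -> sum_active(0, 2) (called at line 34).
First divergence: position 6 — shown 'driver got 0', intended 'recursing at 4 carrying 0'.
Intended log window:
  4: index_entries returns 20
  5: stage values: 20 and 4
  6: recursing at 4 carrying 0
  7: recursing at 2 carrying 4
Execution walk:
  index_entries([2, 8, 8, 2]) -> 20  [called from scan_readings, line 17]
  gauge_drift(4, 0) -> 0  [called from scan_readings, line 20]
  scan_readings([2, 8, 8, 2]) -> 0  [called from main, line 32]
  sum_active(0, 2) -> 0  [called from main, line 34]
Log origin:
  1 — main, line 31
  2 — scan_readings, line 16
  3 — index_entries, line 8
  4 — index_entries, line 12
  5 — scan_readings, line 19
  6 — main, line 33
  7 — sum_active, line 23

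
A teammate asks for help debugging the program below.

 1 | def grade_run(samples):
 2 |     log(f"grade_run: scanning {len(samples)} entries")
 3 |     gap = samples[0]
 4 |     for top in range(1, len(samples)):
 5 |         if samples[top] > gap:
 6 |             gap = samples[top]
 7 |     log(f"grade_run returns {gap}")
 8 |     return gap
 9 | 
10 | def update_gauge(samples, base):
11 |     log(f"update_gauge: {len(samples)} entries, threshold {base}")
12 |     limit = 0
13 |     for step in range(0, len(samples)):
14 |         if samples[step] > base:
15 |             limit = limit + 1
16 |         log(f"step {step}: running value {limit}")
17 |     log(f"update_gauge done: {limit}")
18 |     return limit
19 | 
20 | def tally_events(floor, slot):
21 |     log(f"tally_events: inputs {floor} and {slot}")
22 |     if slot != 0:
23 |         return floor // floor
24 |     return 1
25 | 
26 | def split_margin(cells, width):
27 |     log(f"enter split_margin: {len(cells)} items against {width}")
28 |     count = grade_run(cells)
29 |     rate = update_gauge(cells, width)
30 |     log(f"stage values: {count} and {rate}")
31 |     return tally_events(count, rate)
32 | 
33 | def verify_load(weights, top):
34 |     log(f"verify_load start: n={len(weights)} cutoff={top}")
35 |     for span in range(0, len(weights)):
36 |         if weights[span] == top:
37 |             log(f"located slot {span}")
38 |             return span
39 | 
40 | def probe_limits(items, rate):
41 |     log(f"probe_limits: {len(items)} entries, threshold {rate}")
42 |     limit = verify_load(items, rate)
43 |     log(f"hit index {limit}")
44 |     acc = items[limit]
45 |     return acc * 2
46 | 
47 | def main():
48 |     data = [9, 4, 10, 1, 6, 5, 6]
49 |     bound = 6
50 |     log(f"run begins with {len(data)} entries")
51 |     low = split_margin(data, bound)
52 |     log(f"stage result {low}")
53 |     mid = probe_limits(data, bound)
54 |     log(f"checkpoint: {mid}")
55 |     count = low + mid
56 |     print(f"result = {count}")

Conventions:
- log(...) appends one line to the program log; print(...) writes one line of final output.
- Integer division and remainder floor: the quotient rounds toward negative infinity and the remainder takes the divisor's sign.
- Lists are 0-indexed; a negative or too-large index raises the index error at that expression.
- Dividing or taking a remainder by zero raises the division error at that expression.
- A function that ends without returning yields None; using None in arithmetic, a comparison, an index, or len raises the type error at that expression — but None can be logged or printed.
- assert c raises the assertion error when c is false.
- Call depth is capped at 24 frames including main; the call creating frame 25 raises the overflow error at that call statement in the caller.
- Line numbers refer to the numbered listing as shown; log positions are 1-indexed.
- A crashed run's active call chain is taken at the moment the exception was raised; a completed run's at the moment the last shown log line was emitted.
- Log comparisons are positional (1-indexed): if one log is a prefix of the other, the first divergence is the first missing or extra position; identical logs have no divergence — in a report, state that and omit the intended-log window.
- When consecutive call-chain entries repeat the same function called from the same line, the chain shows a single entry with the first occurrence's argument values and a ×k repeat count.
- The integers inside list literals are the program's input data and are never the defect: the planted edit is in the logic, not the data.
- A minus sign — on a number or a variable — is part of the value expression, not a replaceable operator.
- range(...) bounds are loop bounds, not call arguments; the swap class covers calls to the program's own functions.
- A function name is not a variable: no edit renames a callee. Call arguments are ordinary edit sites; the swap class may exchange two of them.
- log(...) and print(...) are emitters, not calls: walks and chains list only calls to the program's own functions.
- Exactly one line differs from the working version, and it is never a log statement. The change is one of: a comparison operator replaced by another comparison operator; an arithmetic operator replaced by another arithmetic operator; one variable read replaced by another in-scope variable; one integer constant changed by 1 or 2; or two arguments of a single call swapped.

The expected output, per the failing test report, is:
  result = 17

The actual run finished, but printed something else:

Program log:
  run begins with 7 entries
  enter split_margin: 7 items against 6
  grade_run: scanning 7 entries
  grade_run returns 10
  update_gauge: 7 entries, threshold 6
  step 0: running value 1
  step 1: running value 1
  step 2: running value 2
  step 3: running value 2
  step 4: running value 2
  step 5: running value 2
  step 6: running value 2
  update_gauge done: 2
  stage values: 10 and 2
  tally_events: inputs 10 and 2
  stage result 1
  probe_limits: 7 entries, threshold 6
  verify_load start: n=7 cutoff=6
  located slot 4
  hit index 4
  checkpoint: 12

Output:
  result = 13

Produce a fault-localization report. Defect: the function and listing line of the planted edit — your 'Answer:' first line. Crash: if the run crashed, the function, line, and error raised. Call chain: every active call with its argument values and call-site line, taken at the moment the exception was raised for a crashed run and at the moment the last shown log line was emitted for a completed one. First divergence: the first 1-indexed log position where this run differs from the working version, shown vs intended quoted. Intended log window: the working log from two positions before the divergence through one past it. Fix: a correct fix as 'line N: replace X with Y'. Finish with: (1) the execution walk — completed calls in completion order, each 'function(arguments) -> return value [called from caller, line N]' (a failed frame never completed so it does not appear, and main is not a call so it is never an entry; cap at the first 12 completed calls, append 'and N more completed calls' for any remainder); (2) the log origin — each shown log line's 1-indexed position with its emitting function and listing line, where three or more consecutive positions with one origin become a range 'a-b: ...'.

Answer: the defect is in tally_events at line 23.
Key fact: The log first diverges at position 16: the faulty run prints 'stage result 1' where the working version prints 'stage result 5'.
Call chain: main.
First divergence: position 16; shown 'stage result 1' vs intended 'stage result 5'.
Intended log window:
  14: stage values: 10 and 2
  15: tally_events: inputs 10 and 2
  16: stage result 5
  17: probe_limits: 7 entries, threshold 6
Execution walk:
  grade_run([9, 4, 10, 1, 6, 5, 6]) -> 10  [called from split_margin, line 28]
  update_gauge([9, 4, 10, 1, 6, 5, 6], 6) -> 2  [called from split_margin, line 29]
  tally_events(10, 2) -> 1  [called from split_margin, line 31]
  split_margin([9, 4, 10, 1, 6, 5, 6], 6) -> 1  [called from main, line 51]
  verify_load([9, 4, 10, 1, 6, 5, 6], 6) -> 4  [called from probe_limits, line 42]
  probe_limits([9, 4, 10, 1, 6, 5, 6], 6) -> 12  [called from main, line 53]
Log origins:
  1: from main, line 50
  2: from split_margin, line 27
  3: from grade_run, line 2
  4: from grade_run, line 7
  5: from update_gauge, line 11
  6-12: from update_gauge, line 16
  13: from update_gauge, line 17
  14: from split_margin, line 30
  15: from tally_events, line 21
  16: from main, line 52
  17: from probe_limits, line 41
  18: from verify_load, line 34
  19: from verify_load, line 37
  20: from probe_limits, line 43
  21: from main, line 54
A correct fix: line 23: replace `floor // floor` with `floor // slot`.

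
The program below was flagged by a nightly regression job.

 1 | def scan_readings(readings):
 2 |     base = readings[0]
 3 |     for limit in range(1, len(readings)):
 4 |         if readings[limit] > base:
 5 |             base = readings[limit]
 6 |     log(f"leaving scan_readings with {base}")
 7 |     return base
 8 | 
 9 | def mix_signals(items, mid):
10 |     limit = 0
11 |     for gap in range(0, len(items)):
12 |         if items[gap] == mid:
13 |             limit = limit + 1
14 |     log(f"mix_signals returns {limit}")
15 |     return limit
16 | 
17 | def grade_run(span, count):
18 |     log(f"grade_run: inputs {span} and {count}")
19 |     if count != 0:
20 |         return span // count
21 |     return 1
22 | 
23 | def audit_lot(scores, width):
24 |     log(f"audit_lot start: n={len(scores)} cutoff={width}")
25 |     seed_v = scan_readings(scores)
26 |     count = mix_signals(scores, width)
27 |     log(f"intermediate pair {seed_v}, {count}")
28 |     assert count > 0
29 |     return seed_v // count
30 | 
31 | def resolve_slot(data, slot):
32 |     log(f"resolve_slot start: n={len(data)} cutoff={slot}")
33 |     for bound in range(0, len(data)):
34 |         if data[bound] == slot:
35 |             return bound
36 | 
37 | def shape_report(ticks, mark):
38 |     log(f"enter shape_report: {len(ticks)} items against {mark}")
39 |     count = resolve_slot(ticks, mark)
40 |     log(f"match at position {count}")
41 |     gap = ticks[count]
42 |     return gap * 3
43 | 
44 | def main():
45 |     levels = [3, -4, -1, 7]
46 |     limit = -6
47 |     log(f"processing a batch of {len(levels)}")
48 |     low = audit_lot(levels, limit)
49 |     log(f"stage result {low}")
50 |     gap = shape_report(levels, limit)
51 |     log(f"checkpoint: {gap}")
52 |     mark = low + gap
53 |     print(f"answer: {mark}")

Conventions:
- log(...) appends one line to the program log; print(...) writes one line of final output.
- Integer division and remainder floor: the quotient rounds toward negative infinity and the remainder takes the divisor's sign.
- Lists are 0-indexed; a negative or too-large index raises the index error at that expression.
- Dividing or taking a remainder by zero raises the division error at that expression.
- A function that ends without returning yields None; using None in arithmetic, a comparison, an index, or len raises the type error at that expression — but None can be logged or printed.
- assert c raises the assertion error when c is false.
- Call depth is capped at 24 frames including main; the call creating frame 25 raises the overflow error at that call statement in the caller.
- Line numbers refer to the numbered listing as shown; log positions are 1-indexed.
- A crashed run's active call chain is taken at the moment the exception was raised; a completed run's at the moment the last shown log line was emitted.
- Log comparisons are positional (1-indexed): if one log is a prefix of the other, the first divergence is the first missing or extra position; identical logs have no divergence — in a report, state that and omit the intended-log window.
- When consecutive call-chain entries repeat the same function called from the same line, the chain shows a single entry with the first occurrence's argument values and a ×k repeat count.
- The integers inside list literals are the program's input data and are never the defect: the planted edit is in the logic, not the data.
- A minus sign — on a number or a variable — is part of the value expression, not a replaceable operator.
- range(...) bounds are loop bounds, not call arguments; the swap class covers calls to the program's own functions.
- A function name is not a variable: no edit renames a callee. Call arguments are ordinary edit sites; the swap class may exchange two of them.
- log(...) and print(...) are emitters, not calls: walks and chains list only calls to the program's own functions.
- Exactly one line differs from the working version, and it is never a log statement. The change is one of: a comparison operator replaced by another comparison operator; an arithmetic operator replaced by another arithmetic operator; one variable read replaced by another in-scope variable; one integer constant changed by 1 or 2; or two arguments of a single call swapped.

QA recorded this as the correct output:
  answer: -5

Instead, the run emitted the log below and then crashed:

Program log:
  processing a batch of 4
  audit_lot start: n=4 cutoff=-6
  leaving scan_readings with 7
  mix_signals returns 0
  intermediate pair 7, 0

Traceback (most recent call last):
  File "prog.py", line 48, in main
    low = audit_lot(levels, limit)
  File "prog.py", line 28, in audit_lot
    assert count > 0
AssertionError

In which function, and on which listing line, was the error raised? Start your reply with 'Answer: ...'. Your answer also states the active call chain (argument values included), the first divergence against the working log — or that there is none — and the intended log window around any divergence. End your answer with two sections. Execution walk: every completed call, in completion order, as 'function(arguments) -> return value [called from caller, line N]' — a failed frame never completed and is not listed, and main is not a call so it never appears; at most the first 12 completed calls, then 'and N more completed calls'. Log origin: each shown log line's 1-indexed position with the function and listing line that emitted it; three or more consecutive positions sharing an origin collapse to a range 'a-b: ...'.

Answer: the error was raised in audit_lot, line 28.
The tell: The log first diverges at position 2: the faulty run prints 'audit_lot start: n=4 cutoff=-6' where the working version prints 'audit_lot start: n=4 cutoff=-4'.
Call chain: main -> audit_lot([3, -4, -1, 7], -6) (called at line 48).
First divergence: position 2 — the shown line 'audit_lot start: n=4 cutoff=-6' should read 'audit_lot start: n=4 cutoff=-4'.
Intended log window:
  1: processing a batch of 4
  2: audit_lot start: n=4 cutoff=-4
  3: leaving scan_readings with 7
Execution walk:
  scan_readings([3, -4, -1, 7]) -> 7  [called from audit_lot, line 25]
  mix_signals([3, -4, -1, 7], -6) -> 0  [called from audit_lot, line 26]
Log origin:
  1: emitted by main (line 47)
  2: emitted by audit_lot (line 24)
  3: emitted by scan_readings (line 6)
  4: emitted by mix_signals (line 14)
  5: emitted by audit_lot (line 27)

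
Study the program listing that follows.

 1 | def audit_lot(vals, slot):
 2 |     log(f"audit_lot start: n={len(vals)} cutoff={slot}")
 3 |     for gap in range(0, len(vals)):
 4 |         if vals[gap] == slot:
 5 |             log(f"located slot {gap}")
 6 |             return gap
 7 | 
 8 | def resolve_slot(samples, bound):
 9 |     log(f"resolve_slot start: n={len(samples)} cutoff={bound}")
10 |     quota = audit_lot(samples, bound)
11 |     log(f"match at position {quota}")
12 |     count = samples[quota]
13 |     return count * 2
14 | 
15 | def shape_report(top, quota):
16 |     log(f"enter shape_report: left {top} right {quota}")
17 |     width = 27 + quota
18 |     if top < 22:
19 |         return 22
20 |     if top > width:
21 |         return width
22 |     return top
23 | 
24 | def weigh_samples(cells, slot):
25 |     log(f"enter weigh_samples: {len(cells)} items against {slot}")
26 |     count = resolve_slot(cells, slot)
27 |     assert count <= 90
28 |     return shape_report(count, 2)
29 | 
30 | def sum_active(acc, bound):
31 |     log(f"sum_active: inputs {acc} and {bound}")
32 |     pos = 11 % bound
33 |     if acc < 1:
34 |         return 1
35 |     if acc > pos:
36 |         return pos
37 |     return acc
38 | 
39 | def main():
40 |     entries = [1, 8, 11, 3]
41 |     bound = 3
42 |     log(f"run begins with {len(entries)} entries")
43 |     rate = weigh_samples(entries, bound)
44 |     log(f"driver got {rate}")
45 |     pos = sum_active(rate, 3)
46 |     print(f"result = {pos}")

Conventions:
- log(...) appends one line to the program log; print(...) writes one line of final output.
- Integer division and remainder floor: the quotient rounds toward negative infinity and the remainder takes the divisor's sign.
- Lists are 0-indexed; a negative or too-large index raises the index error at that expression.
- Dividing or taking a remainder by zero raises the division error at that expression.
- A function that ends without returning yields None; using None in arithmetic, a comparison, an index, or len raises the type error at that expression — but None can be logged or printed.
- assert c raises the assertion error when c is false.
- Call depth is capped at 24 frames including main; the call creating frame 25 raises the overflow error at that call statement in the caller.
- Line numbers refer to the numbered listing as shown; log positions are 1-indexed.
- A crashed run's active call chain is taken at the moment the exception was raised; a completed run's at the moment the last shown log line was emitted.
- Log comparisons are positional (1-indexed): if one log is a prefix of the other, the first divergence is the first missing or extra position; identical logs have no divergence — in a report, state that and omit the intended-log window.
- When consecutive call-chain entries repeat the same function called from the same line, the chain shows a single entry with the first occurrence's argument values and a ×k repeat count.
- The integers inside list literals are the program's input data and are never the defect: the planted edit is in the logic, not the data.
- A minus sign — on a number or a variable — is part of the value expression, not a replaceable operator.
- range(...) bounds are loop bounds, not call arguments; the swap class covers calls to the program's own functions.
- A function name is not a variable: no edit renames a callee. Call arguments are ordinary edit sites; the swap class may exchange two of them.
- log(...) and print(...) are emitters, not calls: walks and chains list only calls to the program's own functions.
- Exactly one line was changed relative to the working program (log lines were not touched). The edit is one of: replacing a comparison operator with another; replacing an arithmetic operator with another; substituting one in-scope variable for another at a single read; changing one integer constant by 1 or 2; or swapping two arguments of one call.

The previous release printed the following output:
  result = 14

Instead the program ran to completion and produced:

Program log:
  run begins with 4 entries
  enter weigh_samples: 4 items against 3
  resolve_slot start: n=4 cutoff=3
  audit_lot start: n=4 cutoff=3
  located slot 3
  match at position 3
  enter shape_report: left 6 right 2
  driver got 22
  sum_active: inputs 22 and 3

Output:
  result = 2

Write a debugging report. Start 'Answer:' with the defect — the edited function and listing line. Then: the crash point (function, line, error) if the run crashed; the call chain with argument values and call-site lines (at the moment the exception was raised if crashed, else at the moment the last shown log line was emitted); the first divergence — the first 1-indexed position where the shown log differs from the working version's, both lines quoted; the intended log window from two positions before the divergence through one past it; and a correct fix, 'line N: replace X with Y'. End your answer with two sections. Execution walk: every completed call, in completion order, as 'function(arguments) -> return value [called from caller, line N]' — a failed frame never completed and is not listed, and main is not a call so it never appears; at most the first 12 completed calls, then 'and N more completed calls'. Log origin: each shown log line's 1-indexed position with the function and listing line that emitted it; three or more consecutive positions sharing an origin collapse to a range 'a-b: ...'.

Answer: the defect is in sum_active at line 32.
The tell: The two runs log identically and part ways only at the printed values.
Call chain: main -> sum_active(22, 3) (called at line 45).
First divergence: none (the log streams are identical).
Execution walk:
  audit_lot([1, 8, 11, 3], 3) -> 3  [called from resolve_slot, line 10]
  resolve_slot([1, 8, 11, 3], 3) -> 6  [called from weigh_samples, line 26]
  shape_report(6, 2) -> 22  [called from weigh_samples, line 28]
  weigh_samples([1, 8, 11, 3], 3) -> 22  [called from main, line 43]
  sum_active(22, 3) -> 2  [called from main, line 45]
Log origins:
  1: emitted by main (line 42)
  2: emitted by weigh_samples (line 25)
  3: emitted by resolve_slot (line 9)
  4: emitted by audit_lot (line 2)
  5: emitted by audit_lot (line 5)
  6: emitted by resolve_slot (line 11)
  7: emitted by shape_report (line 16)
  8: emitted by main (line 44)
  9: emitted by sum_active (line 31)
A correct fix: line 32: replace `%` with `+`.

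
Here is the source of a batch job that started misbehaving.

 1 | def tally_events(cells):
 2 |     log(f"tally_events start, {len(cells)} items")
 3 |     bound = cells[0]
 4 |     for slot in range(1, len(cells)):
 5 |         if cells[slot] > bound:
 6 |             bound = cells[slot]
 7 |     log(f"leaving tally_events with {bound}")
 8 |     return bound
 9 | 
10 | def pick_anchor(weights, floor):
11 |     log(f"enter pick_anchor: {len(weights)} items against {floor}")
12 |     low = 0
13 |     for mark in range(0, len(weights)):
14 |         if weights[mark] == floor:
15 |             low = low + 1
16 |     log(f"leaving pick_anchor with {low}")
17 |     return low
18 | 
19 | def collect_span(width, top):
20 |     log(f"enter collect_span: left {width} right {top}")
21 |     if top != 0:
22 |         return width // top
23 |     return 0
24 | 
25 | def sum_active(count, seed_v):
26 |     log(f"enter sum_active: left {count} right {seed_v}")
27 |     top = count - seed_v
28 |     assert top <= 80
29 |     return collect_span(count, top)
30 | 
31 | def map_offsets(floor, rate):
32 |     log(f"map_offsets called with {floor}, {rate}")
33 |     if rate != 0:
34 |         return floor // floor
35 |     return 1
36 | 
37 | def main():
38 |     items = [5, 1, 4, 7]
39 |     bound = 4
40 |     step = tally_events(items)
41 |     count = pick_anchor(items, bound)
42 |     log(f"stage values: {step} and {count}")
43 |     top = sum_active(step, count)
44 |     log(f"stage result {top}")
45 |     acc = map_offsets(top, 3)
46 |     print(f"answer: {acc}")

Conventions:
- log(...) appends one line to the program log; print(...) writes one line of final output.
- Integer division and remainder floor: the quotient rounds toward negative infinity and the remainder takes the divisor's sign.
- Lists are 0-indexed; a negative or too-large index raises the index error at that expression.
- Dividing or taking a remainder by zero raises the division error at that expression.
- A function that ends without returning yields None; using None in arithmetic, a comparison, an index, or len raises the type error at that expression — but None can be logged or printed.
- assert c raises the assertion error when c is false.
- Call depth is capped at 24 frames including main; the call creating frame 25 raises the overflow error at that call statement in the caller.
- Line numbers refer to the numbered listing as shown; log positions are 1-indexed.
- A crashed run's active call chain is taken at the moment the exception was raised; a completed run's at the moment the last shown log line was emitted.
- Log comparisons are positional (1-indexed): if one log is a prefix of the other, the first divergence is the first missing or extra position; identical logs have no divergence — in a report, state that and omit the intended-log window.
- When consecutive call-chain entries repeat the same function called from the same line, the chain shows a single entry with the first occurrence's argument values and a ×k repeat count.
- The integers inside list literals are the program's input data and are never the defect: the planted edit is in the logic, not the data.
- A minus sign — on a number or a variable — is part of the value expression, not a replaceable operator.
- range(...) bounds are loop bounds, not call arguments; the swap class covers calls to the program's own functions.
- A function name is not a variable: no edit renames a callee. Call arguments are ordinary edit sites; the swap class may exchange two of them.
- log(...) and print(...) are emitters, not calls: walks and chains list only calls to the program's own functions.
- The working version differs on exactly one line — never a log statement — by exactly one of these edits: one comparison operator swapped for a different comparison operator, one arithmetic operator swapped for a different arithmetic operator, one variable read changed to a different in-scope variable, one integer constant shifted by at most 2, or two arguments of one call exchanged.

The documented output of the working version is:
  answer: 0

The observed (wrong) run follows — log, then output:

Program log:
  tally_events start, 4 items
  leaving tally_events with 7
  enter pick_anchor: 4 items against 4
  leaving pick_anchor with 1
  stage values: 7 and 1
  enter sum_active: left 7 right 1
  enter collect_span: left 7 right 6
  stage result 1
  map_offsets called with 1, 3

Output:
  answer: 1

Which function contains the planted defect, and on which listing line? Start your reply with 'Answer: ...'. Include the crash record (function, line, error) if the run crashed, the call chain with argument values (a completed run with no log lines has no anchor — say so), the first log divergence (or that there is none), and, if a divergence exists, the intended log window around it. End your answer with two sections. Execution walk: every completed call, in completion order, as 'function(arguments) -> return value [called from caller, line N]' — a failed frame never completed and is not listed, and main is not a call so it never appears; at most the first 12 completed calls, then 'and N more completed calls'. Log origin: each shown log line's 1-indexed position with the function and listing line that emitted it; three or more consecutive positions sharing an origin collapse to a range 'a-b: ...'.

Answer: the defect is in map_offsets at line 34.
Key observation: The two runs log identically and part ways only at the printed values.
Call chain: main -> map_offsets(1, 3) (called at line 45).
First divergence: none (the log streams are identical).
Execution walk:
  tally_events([5, 1, 4, 7]) -> 7  [called from main, line 40]
  pick_anchor([5, 1, 4, 7], 4) -> 1  [called from main, line 41]
  collect_span(7, 6) -> 1  [called from sum_active, line 29]
  sum_active(7, 1) -> 1  [called from main, line 43]
  map_offsets(1, 3) -> 1  [called from main, line 45]
Log origins:
  1: from tally_events, line 2
  2: from tally_events, line 7
  3: from pick_anchor, line 11
  4: from pick_anchor, line 16
  5: from main, line 42
  6: from sum_active, line 26
  7: from collect_span, line 20
  8: from main, line 44
  9: from map_offsets, line 32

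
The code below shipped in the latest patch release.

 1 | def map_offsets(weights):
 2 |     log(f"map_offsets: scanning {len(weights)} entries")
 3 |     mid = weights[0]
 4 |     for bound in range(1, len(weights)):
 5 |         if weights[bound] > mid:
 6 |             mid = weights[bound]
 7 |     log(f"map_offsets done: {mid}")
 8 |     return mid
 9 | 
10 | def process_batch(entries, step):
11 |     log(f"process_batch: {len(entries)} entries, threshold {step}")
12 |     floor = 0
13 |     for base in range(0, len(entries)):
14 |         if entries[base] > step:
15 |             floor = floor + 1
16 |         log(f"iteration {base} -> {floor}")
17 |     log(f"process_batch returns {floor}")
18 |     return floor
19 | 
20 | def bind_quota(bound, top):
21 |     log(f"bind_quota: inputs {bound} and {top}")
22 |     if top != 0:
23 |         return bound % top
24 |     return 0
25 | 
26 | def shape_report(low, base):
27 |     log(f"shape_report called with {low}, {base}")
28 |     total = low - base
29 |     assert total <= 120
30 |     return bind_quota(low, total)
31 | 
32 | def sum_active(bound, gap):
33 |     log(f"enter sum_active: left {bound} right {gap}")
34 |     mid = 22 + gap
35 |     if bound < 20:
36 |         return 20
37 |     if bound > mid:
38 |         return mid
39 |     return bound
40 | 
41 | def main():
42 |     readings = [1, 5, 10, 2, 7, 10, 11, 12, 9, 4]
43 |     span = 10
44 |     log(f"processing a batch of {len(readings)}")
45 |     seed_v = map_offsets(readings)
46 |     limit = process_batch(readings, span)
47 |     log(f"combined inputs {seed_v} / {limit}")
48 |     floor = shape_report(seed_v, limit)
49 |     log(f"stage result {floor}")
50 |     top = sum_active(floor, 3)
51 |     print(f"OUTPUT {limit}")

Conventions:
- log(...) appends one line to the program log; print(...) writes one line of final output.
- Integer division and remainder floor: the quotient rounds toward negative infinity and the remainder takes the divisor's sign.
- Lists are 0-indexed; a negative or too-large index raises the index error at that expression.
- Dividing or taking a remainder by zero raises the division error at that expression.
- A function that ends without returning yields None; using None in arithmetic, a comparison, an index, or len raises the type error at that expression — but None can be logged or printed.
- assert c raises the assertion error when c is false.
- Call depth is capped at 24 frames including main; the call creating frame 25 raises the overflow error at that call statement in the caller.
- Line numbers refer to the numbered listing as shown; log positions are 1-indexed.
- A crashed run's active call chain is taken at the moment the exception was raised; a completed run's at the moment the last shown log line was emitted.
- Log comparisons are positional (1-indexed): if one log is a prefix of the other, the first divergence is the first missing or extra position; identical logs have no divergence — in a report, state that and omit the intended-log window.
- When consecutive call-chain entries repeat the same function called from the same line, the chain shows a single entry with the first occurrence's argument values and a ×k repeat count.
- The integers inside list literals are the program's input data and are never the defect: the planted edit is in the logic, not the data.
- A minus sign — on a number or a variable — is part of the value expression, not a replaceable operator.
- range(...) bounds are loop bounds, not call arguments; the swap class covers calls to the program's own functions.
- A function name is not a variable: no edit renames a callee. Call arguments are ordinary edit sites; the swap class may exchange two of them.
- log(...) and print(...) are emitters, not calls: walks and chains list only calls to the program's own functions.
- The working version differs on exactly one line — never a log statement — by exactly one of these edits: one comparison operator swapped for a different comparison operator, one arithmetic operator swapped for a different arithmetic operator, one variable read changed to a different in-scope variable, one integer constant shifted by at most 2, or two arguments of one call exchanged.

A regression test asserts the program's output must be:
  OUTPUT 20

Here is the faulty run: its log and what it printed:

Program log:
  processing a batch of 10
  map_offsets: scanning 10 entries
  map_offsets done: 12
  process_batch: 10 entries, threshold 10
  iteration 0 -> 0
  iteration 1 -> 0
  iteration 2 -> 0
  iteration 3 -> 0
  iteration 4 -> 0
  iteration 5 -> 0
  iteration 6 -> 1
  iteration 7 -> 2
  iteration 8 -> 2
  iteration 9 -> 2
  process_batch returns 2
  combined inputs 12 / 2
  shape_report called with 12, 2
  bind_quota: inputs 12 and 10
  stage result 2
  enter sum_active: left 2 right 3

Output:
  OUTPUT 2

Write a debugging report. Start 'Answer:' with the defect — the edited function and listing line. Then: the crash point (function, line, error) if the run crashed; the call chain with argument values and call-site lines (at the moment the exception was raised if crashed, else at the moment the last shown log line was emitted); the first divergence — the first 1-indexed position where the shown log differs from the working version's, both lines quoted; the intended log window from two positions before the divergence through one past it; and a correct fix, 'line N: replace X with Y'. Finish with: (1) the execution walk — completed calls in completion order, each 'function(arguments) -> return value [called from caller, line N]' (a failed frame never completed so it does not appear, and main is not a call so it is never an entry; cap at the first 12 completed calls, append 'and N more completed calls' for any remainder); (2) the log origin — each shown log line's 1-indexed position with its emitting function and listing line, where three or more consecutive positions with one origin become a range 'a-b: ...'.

Answer: the defect is in main at line 51.
Key observation: Every logged value matches the working version; the printed result is what differs.
Call chain: main -> sum_active(2, 3) (called at line 50).
First divergence: there is none — every log position agrees.
Execution walk:
  map_offsets([1, 5, 10, 2, 7, 10, 11, 12, 9, 4]) -> 12  [called from main, line 45]
  process_batch([1, 5, 10, 2, 7, 10, 11, 12, 9, 4], 10) -> 2  [called from main, line 46]
  bind_quota(12, 10) -> 2  [called from shape_report, line 30]
  shape_report(12, 2) -> 2  [called from main, line 48]
  sum_active(2, 3) -> 20  [called from main, line 50]
Log origin:
  1: from main, line 44
  2: from map_offsets, line 2
  3: from map_offsets, line 7
  4: from process_batch, line 11
  5-14: from process_batch, line 16
  15: from process_batch, line 17
  16: from main, line 47
  17: from shape_report, line 27
  18: from bind_quota, line 21
  19: from main, line 49
  20: from sum_active, line 33
A correct fix: line 51: replace `limit` with `top`.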